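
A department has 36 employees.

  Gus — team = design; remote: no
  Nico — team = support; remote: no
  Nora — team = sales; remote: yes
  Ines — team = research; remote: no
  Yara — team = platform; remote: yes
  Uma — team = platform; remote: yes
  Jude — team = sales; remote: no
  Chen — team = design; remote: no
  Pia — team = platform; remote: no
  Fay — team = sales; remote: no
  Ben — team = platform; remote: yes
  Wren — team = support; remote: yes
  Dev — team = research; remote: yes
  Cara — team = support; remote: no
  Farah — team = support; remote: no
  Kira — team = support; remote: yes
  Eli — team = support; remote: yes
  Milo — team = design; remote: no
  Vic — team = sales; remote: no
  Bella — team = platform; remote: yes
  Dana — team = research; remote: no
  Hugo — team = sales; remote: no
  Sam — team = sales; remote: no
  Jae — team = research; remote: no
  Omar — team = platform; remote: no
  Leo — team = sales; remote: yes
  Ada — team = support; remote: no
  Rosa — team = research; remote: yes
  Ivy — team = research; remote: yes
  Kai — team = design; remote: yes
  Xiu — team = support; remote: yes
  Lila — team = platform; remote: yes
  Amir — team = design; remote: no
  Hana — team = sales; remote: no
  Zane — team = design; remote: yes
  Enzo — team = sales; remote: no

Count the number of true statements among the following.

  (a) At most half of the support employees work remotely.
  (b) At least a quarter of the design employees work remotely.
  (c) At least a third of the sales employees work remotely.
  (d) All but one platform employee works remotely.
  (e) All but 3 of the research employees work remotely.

3

(a) support: |A| = 8, |A ∩ B| = 4; needs |A ∩ B| ≤ |A ∖ B| — true.
(b) design: |A| = 6, |A ∩ B| = 2; needs |A ∩ B| / |A| ≥ 1/4 — true.
(c) sales: |A| = 9, |A ∩ B| = 2; needs |A ∩ B| / |A| ≥ 1/3 — false.
(d) platform: |A| = 7, |A ∩ B| = 5; needs |A ∖ B| = 1 — false.
(e) research: |A| = 6, |A ∩ B| = 3; needs |A ∖ B| = 3 — true.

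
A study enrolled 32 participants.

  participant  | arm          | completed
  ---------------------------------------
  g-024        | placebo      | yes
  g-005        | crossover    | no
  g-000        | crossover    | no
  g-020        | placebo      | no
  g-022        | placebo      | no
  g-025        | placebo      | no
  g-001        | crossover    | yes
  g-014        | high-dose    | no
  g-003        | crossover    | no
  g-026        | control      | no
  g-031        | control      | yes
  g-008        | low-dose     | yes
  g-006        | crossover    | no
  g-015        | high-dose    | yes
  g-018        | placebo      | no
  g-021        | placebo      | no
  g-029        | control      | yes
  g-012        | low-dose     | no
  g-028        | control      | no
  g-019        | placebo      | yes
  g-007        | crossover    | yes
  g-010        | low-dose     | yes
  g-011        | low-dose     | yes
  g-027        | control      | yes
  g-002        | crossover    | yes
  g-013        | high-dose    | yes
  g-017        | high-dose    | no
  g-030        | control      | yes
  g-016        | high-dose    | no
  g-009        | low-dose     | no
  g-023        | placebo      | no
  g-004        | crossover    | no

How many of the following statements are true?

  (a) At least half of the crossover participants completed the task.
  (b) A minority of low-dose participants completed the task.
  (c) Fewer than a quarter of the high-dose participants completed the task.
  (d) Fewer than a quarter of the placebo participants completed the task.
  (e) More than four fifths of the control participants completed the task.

0

(a) crossover: |A| = 8, |A ∩ B| = 3; needs |A ∩ B| ≥ |A ∖ B| — false.
(b) low-dose: |A| = 5, |A ∩ B| = 3; needs |A ∩ B| < |A ∖ B| — false.
(c) high-dose: |A| = 5, |A ∩ B| = 2; needs |A ∩ B| / |A| < 1/4 — false.
(d) placebo: |A| = 8, |A ∩ B| = 2; needs |A ∩ B| / |A| < 1/4 — false.
(e) control: |A| = 6, |A ∩ B| = 4; needs |A ∩ B| / |A| > 4/5 — false.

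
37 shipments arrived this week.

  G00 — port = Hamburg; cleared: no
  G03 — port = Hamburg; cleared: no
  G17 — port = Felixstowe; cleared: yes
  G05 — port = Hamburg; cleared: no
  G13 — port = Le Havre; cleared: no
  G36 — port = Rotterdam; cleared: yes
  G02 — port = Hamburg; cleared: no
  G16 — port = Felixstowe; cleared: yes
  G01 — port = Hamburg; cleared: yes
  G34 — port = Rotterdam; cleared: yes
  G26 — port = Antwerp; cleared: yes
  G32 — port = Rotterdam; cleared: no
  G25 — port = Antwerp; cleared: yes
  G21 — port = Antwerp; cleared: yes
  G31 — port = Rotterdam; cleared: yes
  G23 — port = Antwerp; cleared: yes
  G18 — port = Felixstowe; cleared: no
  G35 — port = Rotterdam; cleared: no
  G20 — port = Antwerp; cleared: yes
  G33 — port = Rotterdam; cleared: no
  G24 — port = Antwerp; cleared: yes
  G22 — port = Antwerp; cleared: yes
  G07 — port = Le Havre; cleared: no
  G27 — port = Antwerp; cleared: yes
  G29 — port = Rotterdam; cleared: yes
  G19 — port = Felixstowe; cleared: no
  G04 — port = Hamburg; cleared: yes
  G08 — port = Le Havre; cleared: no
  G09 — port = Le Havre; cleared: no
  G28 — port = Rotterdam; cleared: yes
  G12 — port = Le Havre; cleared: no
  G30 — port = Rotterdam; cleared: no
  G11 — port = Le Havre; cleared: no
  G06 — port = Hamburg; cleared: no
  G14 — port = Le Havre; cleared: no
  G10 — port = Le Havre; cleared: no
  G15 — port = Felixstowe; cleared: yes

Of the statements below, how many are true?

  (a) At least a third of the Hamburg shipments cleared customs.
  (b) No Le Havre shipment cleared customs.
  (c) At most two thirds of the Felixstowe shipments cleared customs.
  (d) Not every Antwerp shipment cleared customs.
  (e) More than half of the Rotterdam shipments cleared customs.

(a) Hamburg: |A| = 7, |A ∩ B| = 2; needs |A ∩ B| / |A| ≥ 1/3 — false.
(b) Le Havre: |A| = 8, |A ∩ B| = 0; needs A ∩ B = ∅ (|A ∩ B| = 0) — true.
(c) Felixstowe: |A| = 5, |A ∩ B| = 3; needs |A ∩ B| / |A| ≤ 2/3 — true.
(d) Antwerp: |A| = 8, |A ∩ B| = 8; needs A ⊄ B (|A ∖ B| ≥ 1) — false.
(e) Rotterdam: |A| = 9, |A ∩ B| = 5; needs |A ∩ B| > |A ∖ B| — true.

3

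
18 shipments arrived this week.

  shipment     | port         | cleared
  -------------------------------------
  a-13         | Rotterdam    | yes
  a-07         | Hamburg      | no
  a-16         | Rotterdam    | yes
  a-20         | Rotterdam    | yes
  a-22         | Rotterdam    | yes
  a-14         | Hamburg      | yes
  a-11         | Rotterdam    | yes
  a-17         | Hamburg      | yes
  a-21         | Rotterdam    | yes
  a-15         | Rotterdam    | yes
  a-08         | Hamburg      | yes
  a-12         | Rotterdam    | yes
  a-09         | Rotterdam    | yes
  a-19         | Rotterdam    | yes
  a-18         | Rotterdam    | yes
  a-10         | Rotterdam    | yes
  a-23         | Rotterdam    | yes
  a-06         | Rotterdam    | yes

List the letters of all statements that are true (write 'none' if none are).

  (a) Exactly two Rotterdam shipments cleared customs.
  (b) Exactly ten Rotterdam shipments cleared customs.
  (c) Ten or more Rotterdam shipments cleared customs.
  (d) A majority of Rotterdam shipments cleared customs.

|A| = 14, |A ∩ B| = 14, |A ∖ B| = 0.
(a) |A ∩ B| = 2: fails.
(b) |A ∩ B| = 10: fails.
(c) |A ∩ B| ≥ 10: holds.
(d) |A ∩ B| > |A ∖ B|: holds.

(c), (d)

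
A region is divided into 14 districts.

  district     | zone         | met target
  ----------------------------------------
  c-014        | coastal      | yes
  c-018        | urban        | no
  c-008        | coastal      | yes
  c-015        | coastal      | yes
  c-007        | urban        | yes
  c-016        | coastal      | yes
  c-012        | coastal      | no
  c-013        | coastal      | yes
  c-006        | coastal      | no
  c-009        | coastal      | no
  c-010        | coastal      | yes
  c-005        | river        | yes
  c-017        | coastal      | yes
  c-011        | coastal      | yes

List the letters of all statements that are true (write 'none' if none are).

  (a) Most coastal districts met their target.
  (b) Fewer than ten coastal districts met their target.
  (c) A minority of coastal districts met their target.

|A| = 11, |A ∩ B| = 8, |A ∖ B| = 3.
(a) |A ∩ B| > |A ∖ B|: holds.
(b) |A ∩ B| < 10: holds.
(c) |A ∩ B| < |A ∖ B|: fails.

(a), (b)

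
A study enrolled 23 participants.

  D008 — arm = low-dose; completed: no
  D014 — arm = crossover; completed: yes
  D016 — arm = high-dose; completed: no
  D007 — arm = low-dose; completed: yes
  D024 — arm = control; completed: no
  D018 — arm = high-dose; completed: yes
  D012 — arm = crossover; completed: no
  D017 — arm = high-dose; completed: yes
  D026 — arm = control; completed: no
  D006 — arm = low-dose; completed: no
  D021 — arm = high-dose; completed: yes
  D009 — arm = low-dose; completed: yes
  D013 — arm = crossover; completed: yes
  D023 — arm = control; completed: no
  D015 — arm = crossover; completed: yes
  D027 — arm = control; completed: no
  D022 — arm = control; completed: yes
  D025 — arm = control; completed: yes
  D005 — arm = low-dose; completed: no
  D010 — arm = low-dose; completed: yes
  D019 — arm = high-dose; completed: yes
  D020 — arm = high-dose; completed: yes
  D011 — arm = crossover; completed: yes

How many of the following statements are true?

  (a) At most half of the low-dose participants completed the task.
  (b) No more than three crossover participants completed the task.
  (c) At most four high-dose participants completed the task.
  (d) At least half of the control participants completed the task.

1

(a) low-dose: |A| = 6, |A ∩ B| = 3; needs |A ∩ B| ≤ |A ∖ B| — true.
(b) crossover: |A| = 5, |A ∩ B| = 4; needs |A ∩ B| ≤ 3 — false.
(c) high-dose: |A| = 6, |A ∩ B| = 5; needs |A ∩ B| ≤ 4 — false.
(d) control: |A| = 6, |A ∩ B| = 2; needs |A ∩ B| ≥ |A ∖ B| — false.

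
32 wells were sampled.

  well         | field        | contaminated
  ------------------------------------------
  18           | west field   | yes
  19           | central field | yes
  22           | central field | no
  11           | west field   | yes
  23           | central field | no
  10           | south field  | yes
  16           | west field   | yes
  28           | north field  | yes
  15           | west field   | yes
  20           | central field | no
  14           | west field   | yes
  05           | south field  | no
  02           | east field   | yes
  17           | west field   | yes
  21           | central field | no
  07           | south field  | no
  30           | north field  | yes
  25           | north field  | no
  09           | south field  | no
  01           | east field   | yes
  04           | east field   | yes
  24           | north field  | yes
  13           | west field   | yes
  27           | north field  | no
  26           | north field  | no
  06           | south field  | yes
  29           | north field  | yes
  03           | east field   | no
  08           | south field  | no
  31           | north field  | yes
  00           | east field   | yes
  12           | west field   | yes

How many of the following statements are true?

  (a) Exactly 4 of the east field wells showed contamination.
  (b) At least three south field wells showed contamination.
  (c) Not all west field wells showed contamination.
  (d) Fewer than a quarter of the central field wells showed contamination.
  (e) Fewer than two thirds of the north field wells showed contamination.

3

(a) east field: |A| = 5, |A ∩ B| = 4; needs |A ∩ B| = 4 — true.
(b) south field: |A| = 6, |A ∩ B| = 2; needs |A ∩ B| ≥ 3 — false.
(c) west field: |A| = 8, |A ∩ B| = 8; needs A ⊄ B (|A ∖ B| ≥ 1) — false.
(d) central field: |A| = 5, |A ∩ B| = 1; needs |A ∩ B| / |A| < 1/4 — true.
(e) north field: |A| = 8, |A ∩ B| = 5; needs |A ∩ B| / |A| < 2/3 — true.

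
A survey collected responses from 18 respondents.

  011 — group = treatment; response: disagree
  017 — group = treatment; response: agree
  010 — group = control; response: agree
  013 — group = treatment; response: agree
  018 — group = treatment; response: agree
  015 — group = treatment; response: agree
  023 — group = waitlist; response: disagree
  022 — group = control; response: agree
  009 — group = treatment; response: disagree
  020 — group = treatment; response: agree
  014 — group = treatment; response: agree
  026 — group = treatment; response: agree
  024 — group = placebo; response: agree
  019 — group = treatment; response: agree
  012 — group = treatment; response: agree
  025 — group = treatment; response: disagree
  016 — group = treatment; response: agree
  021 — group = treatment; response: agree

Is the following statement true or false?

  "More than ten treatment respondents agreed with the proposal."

Truth condition: |A ∩ B| > 10.
A (the restrictor) = {011, 017, 013, 018, 015, 009, 020, 014, 026, 019, 012, 025, 016, 021}, |A| = 14.
A ∩ B = {017, 013, 018, 015, 020, 014, 026, 019, 012, 016, 021}, so |A ∩ B| = 11.
|A ∩ B| = 11, so the statement is true.

True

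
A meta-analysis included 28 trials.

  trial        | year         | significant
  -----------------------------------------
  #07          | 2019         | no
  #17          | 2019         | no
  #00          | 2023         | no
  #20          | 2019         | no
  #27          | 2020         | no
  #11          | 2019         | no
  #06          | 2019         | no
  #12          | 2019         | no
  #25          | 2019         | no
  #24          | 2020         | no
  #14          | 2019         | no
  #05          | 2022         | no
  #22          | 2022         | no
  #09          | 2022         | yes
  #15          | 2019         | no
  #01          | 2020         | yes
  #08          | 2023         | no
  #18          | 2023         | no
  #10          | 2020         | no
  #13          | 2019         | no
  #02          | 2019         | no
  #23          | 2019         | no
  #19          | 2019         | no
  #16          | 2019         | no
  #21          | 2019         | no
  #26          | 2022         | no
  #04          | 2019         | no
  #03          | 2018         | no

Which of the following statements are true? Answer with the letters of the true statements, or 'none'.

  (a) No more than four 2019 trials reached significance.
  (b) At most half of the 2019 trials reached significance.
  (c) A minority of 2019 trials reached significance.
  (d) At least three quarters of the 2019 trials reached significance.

|A| = 16, |A ∩ B| = 0, |A ∖ B| = 16.
(a) |A ∩ B| ≤ 4: holds.
(b) |A ∩ B| ≤ |A ∖ B|: holds.
(c) |A ∩ B| < |A ∖ B|: holds.
(d) |A ∩ B| / |A| ≥ 3/4: fails.

(a), (b), (c)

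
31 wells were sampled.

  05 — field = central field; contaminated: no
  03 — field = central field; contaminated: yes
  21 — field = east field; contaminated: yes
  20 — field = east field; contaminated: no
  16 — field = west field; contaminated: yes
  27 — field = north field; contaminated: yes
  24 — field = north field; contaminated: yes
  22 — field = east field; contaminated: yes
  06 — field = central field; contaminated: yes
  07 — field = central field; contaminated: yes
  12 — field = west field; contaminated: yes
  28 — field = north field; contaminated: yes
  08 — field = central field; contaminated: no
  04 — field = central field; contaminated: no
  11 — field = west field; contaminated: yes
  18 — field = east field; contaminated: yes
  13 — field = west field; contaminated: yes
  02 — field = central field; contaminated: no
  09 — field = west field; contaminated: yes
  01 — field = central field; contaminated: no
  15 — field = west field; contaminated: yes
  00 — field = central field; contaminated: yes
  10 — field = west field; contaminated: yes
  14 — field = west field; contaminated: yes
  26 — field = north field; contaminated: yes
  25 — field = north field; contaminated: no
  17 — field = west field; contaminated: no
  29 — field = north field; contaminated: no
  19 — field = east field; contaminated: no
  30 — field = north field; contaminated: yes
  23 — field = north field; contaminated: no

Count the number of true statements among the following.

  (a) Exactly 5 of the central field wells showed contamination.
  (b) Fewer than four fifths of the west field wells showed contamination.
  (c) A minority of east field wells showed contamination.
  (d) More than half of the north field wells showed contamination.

(a) central field: |A| = 9, |A ∩ B| = 4; needs |A ∩ B| = 5 — false.
(b) west field: |A| = 9, |A ∩ B| = 8; needs |A ∩ B| / |A| < 4/5 — false.
(c) east field: |A| = 5, |A ∩ B| = 3; needs |A ∩ B| < |A ∖ B| — false.
(d) north field: |A| = 8, |A ∩ B| = 5; needs |A ∩ B| > |A ∖ B| — true.

1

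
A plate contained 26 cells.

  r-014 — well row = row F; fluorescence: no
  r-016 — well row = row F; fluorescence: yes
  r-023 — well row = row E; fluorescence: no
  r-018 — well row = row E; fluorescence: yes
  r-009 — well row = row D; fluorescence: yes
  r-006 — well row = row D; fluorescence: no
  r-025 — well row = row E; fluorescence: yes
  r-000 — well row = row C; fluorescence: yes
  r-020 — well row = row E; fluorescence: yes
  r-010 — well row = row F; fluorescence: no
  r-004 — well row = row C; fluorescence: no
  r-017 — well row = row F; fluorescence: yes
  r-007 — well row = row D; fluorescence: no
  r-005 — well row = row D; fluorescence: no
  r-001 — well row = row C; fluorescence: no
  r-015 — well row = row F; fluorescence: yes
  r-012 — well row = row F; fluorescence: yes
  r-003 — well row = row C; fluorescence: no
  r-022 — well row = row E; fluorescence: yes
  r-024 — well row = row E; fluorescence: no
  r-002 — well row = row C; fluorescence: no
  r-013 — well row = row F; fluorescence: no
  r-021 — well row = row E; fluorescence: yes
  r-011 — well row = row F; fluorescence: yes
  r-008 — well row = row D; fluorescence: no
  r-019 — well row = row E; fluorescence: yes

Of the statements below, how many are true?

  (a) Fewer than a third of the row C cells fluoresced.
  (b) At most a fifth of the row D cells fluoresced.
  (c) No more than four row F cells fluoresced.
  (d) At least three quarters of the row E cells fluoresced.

(a) row C: |A| = 5, |A ∩ B| = 1; needs |A ∩ B| / |A| < 1/3 — true.
(b) row D: |A| = 5, |A ∩ B| = 1; needs |A ∩ B| / |A| ≤ 1/5 — true.
(c) row F: |A| = 8, |A ∩ B| = 5; needs |A ∩ B| ≤ 4 — false.
(d) row E: |A| = 8, |A ∩ B| = 6; needs |A ∩ B| / |A| ≥ 3/4 — true.

3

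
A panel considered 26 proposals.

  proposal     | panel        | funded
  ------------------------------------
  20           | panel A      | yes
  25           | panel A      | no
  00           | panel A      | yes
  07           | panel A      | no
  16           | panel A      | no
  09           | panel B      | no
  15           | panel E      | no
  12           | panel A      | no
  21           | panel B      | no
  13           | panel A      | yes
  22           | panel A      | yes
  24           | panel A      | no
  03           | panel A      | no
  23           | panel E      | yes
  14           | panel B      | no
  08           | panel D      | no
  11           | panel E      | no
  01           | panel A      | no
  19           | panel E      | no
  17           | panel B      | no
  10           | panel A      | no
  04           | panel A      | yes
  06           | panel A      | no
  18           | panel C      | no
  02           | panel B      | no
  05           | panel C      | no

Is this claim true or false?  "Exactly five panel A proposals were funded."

The determiner here denotes the relation: |A ∩ B| = 5.
A (the restrictor) = {20, 25, 00, 07, 16, 12, 13, 22, 24, 03, 01, 10, 04, 06}, |A| = 14.
A ∩ B = {20, 00, 13, 22, 04}, so |A ∩ B| = 5.
|A ∩ B| = 5, so the statement is true.

True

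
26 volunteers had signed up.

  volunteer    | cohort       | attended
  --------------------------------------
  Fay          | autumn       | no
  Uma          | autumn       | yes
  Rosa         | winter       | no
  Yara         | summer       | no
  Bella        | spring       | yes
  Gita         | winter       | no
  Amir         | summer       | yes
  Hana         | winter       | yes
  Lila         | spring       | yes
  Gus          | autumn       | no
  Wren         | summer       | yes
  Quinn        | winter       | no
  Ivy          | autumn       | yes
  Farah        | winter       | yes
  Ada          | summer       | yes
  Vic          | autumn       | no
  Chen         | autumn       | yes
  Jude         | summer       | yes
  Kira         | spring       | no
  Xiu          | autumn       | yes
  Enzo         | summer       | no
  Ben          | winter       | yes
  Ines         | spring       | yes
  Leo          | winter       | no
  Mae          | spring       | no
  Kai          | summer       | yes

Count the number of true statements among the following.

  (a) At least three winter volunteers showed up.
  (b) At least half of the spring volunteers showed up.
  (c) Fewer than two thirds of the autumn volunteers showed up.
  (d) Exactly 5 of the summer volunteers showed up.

(a) winter: |A| = 7, |A ∩ B| = 3; needs |A ∩ B| ≥ 3 — true.
(b) spring: |A| = 5, |A ∩ B| = 3; needs |A ∩ B| ≥ |A ∖ B| — true.
(c) autumn: |A| = 7, |A ∩ B| = 4; needs |A ∩ B| / |A| < 2/3 — true.
(d) summer: |A| = 7, |A ∩ B| = 5; needs |A ∩ B| = 5 — true.

4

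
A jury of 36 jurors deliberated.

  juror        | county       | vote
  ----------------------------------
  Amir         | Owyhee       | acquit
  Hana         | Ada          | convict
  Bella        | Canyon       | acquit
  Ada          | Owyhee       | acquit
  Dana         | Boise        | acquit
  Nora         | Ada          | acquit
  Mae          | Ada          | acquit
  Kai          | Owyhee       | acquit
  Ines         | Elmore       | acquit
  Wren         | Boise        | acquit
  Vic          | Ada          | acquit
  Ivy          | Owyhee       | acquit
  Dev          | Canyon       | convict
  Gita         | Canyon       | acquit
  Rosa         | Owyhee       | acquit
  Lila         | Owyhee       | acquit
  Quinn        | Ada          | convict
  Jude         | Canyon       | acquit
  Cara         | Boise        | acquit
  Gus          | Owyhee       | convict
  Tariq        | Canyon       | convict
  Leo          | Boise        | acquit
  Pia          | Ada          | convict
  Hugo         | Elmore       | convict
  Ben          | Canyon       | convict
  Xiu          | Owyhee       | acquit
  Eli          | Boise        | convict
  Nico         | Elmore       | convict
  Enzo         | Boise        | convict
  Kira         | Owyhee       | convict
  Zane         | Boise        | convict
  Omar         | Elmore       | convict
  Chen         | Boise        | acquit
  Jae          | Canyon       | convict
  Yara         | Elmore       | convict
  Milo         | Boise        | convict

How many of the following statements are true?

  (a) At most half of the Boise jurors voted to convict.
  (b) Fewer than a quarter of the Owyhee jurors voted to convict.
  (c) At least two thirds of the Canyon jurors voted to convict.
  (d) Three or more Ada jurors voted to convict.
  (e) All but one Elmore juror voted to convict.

(a) Boise: |A| = 9, |A ∩ B| = 4; needs |A ∩ B| ≤ |A ∖ B| — true.
(b) Owyhee: |A| = 9, |A ∩ B| = 2; needs |A ∩ B| / |A| < 1/4 — true.
(c) Canyon: |A| = 7, |A ∩ B| = 4; needs |A ∩ B| / |A| ≥ 2/3 — false.
(d) Ada: |A| = 6, |A ∩ B| = 3; needs |A ∩ B| ≥ 3 — true.
(e) Elmore: |A| = 5, |A ∩ B| = 4; needs |A ∖ B| = 1 — true.

4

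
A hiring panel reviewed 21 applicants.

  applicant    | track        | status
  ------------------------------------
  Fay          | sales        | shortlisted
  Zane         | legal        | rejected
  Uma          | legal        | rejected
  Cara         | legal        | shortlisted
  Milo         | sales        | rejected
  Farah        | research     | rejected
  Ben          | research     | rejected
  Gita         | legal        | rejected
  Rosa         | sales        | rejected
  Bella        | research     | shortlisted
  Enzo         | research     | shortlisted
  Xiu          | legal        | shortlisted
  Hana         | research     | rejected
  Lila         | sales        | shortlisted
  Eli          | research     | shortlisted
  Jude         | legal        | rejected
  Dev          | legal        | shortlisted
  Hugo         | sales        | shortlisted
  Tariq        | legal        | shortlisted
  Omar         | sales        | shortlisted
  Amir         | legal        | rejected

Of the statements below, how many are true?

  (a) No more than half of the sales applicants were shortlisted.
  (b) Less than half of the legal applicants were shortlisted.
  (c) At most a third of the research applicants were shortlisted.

1

(a) sales: |A| = 6, |A ∩ B| = 4; needs |A ∩ B| ≤ |A ∖ B| — false.
(b) legal: |A| = 9, |A ∩ B| = 4; needs |A ∩ B| < |A ∖ B| — true.
(c) research: |A| = 6, |A ∩ B| = 3; needs |A ∩ B| / |A| ≤ 1/3 — false.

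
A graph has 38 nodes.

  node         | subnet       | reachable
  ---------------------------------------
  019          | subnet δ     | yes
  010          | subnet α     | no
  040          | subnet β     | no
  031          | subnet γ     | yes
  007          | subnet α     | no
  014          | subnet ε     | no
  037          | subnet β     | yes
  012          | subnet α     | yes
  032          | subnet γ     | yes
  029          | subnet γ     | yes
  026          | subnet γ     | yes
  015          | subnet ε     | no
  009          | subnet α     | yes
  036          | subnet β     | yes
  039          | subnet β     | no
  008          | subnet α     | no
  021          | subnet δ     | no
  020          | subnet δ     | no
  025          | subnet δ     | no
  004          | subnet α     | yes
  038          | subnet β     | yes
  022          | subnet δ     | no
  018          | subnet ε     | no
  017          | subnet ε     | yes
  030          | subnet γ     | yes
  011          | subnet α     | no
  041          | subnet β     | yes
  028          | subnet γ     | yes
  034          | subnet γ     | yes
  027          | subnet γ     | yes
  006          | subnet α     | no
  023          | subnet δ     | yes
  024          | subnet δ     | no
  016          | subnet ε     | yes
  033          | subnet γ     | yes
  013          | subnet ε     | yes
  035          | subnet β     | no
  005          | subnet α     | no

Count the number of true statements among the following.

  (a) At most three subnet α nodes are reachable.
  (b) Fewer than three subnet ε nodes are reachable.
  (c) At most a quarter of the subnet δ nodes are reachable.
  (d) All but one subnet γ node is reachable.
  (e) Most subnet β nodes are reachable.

(a) subnet α: |A| = 9, |A ∩ B| = 3; needs |A ∩ B| ≤ 3 — true.
(b) subnet ε: |A| = 6, |A ∩ B| = 3; needs |A ∩ B| < 3 — false.
(c) subnet δ: |A| = 7, |A ∩ B| = 2; needs |A ∩ B| / |A| ≤ 1/4 — false.
(d) subnet γ: |A| = 9, |A ∩ B| = 9; needs |A ∖ B| = 1 — false.
(e) subnet β: |A| = 7, |A ∩ B| = 4; needs |A ∩ B| > |A ∖ B| — true.

2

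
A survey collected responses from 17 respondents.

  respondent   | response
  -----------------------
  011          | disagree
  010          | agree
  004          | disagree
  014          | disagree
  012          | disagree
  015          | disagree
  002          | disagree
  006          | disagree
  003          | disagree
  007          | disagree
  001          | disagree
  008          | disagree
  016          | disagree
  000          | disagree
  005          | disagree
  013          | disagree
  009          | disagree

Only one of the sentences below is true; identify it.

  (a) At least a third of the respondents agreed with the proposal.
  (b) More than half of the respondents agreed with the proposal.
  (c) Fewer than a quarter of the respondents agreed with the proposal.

|A| = 17, |A ∩ B| = 1, |A ∖ B| = 16.
(a) requires |A ∩ B| / |A| ≥ 1/3: false.
(b) requires |A ∩ B| > |A ∖ B|: false.
(c) requires |A ∩ B| / |A| < 1/4: true.

(c)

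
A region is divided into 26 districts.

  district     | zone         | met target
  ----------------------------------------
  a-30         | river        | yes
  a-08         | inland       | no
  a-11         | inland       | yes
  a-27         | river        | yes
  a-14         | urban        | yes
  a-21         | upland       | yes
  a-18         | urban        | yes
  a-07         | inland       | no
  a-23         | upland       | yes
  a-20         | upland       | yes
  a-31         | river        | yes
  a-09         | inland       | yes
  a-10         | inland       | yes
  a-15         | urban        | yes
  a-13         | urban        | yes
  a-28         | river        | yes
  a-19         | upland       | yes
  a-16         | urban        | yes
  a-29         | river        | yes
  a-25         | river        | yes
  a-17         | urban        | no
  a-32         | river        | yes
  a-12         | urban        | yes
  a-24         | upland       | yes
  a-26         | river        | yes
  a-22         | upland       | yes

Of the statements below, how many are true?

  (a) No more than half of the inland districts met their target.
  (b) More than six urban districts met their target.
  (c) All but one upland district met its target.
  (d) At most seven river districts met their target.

0

(a) inland: |A| = 5, |A ∩ B| = 3; needs |A ∩ B| ≤ |A ∖ B| — false.
(b) urban: |A| = 7, |A ∩ B| = 6; needs |A ∩ B| > 6 — false.
(c) upland: |A| = 6, |A ∩ B| = 6; needs |A ∖ B| = 1 — false.
(d) river: |A| = 8, |A ∩ B| = 8; needs |A ∩ B| ≤ 7 — false.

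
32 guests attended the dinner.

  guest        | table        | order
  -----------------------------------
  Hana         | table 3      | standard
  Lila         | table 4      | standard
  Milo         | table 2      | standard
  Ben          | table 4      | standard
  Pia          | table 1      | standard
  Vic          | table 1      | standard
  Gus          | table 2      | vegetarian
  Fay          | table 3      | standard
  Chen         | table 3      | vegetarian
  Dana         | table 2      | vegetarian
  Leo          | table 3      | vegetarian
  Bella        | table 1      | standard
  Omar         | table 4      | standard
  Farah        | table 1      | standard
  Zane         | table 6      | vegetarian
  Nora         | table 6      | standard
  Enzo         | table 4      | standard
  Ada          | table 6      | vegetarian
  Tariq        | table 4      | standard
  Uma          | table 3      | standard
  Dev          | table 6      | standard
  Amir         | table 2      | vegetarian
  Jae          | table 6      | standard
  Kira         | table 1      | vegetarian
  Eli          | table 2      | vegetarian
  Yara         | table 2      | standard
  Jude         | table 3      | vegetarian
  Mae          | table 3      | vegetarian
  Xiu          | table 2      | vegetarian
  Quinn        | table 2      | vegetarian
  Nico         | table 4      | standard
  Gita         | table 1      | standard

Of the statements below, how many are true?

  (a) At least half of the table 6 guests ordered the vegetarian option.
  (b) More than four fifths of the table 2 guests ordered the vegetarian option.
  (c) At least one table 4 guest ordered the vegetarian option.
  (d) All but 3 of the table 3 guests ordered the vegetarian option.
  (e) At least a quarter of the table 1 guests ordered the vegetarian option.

1

(a) table 6: |A| = 5, |A ∩ B| = 2; needs |A ∩ B| ≥ |A ∖ B| — false.
(b) table 2: |A| = 8, |A ∩ B| = 6; needs |A ∩ B| / |A| > 4/5 — false.
(c) table 4: |A| = 6, |A ∩ B| = 0; needs A ∩ B ≠ ∅ (|A ∩ B| ≥ 1) — false.
(d) table 3: |A| = 7, |A ∩ B| = 4; needs |A ∖ B| = 3 — true.
(e) table 1: |A| = 6, |A ∩ B| = 1; needs |A ∩ B| / |A| ≥ 1/4 — false.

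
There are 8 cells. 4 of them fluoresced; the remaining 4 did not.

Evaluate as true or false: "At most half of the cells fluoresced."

'At most half of the cells fluoresced' holds iff |A ∩ B| ≤ |A ∖ B|.
|A| = 8, |A ∩ B| = 4, |A ∖ B| = 4.
4 = 4, so the statement is true.

True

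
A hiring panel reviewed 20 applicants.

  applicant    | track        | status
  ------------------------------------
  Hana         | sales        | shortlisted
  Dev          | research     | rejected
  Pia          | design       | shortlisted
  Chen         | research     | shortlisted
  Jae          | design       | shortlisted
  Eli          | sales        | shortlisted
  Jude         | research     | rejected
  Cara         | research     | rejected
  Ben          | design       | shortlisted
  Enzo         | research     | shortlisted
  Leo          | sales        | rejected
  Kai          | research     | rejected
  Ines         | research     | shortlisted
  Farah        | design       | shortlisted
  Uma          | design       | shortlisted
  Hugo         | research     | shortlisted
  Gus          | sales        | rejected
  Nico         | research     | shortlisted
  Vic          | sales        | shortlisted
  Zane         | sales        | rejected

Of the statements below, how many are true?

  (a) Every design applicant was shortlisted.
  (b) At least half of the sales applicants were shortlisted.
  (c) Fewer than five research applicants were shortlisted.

(a) design: |A| = 5, |A ∩ B| = 5; needs A ⊆ B, i.e. every element of A is in B (|A ∖ B| = 0) — true.
(b) sales: |A| = 6, |A ∩ B| = 3; needs |A ∩ B| ≥ |A ∖ B| — true.
(c) research: |A| = 9, |A ∩ B| = 5; needs |A ∩ B| < 5 — false.

2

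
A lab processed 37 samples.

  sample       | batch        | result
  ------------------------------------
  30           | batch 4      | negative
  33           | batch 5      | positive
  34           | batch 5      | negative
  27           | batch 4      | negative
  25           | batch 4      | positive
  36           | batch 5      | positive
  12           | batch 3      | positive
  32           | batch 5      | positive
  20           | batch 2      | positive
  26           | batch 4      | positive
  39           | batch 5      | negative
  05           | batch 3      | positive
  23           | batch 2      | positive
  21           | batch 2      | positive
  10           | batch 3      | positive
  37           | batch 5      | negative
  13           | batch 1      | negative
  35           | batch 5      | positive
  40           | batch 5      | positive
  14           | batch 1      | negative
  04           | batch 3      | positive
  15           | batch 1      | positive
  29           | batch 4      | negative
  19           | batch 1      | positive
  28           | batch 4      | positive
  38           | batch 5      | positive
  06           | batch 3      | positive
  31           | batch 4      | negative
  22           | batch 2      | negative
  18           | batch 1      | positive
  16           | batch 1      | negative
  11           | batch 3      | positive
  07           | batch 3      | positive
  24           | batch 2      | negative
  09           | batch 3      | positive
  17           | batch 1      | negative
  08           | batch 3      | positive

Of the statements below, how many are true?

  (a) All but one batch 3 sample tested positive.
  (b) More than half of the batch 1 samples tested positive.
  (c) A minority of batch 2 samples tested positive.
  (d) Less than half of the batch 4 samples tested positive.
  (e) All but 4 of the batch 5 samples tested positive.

1

(a) batch 3: |A| = 9, |A ∩ B| = 9; needs |A ∖ B| = 1 — false.
(b) batch 1: |A| = 7, |A ∩ B| = 3; needs |A ∩ B| > |A ∖ B| — false.
(c) batch 2: |A| = 5, |A ∩ B| = 3; needs |A ∩ B| < |A ∖ B| — false.
(d) batch 4: |A| = 7, |A ∩ B| = 3; needs |A ∩ B| < |A ∖ B| — true.
(e) batch 5: |A| = 9, |A ∩ B| = 6; needs |A ∖ B| = 4 — false.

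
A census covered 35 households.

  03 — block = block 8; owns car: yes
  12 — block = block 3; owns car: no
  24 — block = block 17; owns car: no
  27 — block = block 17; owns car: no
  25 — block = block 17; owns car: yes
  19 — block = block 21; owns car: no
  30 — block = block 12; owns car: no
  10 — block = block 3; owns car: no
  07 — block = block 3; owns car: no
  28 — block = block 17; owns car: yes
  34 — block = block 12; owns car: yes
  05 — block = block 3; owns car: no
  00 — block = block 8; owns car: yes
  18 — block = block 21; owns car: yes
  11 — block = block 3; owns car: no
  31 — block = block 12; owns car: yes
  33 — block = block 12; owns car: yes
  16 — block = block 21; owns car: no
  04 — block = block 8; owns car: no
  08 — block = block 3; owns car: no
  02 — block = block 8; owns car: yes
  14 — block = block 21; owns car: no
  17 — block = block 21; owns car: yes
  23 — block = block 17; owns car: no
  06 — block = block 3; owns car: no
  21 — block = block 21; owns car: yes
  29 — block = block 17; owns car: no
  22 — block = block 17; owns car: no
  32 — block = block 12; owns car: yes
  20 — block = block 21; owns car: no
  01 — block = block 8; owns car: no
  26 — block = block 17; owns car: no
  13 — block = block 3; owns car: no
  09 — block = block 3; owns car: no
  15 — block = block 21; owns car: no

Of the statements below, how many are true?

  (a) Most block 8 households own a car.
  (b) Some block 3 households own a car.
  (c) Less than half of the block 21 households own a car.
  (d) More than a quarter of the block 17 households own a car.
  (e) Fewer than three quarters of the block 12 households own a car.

(a) block 8: |A| = 5, |A ∩ B| = 3; needs |A ∩ B| > |A ∖ B| — true.
(b) block 3: |A| = 9, |A ∩ B| = 0; needs A ∩ B ≠ ∅ (|A ∩ B| ≥ 1) — false.
(c) block 21: |A| = 8, |A ∩ B| = 3; needs |A ∩ B| < |A ∖ B| — true.
(d) block 17: |A| = 8, |A ∩ B| = 2; needs |A ∩ B| / |A| > 1/4 — false.
(e) block 12: |A| = 5, |A ∩ B| = 4; needs |A ∩ B| / |A| < 3/4 — false.

2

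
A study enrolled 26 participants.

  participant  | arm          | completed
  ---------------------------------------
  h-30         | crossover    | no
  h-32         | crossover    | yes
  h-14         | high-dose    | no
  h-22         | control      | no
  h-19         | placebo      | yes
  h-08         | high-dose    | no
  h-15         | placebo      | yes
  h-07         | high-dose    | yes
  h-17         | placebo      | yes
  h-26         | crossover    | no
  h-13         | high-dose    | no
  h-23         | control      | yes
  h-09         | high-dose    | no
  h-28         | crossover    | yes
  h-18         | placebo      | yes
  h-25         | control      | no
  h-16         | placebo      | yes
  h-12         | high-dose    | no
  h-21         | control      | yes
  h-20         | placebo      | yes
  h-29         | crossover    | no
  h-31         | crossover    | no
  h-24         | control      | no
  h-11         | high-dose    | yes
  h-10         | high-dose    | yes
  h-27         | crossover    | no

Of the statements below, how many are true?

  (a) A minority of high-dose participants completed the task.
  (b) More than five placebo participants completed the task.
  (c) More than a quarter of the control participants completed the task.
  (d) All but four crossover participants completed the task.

(a) high-dose: |A| = 8, |A ∩ B| = 3; needs |A ∩ B| < |A ∖ B| — true.
(b) placebo: |A| = 6, |A ∩ B| = 6; needs |A ∩ B| > 5 — true.
(c) control: |A| = 5, |A ∩ B| = 2; needs |A ∩ B| / |A| > 1/4 — true.
(d) crossover: |A| = 7, |A ∩ B| = 2; needs |A ∖ B| = 4 — false.

3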